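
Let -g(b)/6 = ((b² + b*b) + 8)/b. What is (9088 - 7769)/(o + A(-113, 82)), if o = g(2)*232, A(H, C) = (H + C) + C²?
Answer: -1319/4443 ≈ -0.29687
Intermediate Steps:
g(b) = -6*(8 + 2*b²)/b (g(b) = -6*((b² + b*b) + 8)/b = -6*((b² + b²) + 8)/b = -6*(2*b² + 8)/b = -6*(8 + 2*b²)/b)
A(H, C) = C + H + C² (A(H, C) = (C + H) + C² = C + H + C²)
o = -11136 (o = (-48/2 - 12*2)*232 = (-48*½ - 24)*232 = (-24 - 24)*232 = -48*232 = -11136)
(9088 - 7769)/(o + A(-113, 82)) = (9088 - 7769)/(-11136 + (82 - 113 + 82²)) = 1319/(-11136 + (82 - 113 + 6724)) = 1319/(-11136 + 6693) = 1319/(-4443) = 1319*(-1/4443) = -1319/4443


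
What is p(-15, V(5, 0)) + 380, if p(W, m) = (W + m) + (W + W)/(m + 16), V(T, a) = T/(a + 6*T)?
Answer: 211447/582 ≈ 363.31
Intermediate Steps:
p(W, m) = W + m + 2*W/(16 + m) (p(W, m) = (W + m) + (2*W)/(16 + m) = (W + m) + 2*W/(16 + m) = W + m + 2*W/(16 + m))
p(-15, V(5, 0)) + 380 = ((5/(0 + 6*5))**2 + 16*(5/(0 + 6*5)) + 18*(-15) - 75/(0 + 6*5))/(16 + 5/(0 + 6*5)) + 380 = ((5/(0 + 30))**2 + 16*(5/(0 + 30)) - 270 - 75/(0 + 30))/(16 + 5/(0 + 30)) + 380 = ((5/30)**2 + 16*(5/30) - 270 - 75/30)/(16 + 5/30) + 380 = ((5*(1/30))**2 + 16*(5*(1/30)) - 270 - 75/30)/(16 + 5*(1/30)) + 380 = ((1/6)**2 + 16*(1/6) - 270 - 15*1/6)/(16 + 1/6) + 380 = (1/36 + 8/3 - 270 - 5/2)/(97/6) + 380 = (6/97)*(-9713/36) + 380 = -9713/582 + 380 = 211447/582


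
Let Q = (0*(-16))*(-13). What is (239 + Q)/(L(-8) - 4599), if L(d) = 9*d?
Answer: -239/4671 ≈ -0.051167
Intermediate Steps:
Q = 0 (Q = 0*(-13) = 0)
(239 + Q)/(L(-8) - 4599) = (239 + 0)/(9*(-8) - 4599) = 239/(-72 - 4599) = 239/(-4671) = 239*(-1/4671) = -239/4671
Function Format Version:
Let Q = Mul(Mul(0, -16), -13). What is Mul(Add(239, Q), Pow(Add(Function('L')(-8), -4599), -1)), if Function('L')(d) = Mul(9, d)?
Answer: Rational(-239, 4671) ≈ -0.051167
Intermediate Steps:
Q = 0 (Q = Mul(0, -13) = 0)
Mul(Add(239, Q), Pow(Add(Function('L')(-8), -4599), -1)) = Mul(Add(239, 0), Pow(Add(Mul(9, -8), -4599), -1)) = Mul(239, Pow(Add(-72, -4599), -1)) = Mul(239, Pow(-4671, -1)) = Mul(239, Rational(-1, 4671)) = Rational(-239, 4671)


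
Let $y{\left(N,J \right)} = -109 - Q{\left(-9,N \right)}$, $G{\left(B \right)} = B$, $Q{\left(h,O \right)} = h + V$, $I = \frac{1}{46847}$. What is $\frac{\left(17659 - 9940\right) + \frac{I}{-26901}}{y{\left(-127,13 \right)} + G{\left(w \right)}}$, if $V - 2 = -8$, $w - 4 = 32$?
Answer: $- \frac{4863862111846}{36546703263} \approx -133.09$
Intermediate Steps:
$w = 36$ ($w = 4 + 32 = 36$)
$I = \frac{1}{46847} \approx 2.1346 \cdot 10^{-5}$
$V = -6$ ($V = 2 - 8 = -6$)
$Q{\left(h,O \right)} = -6 + h$ ($Q{\left(h,O \right)} = h - 6 = -6 + h$)
$y{\left(N,J \right)} = -94$ ($y{\left(N,J \right)} = -109 - \left(-6 - 9\right) = -109 - -15 = -109 + 15 = -94$)
$\frac{\left(17659 - 9940\right) + \frac{I}{-26901}}{y{\left(-127,13 \right)} + G{\left(w \right)}} = \frac{\left(17659 - 9940\right) + \frac{1}{46847 \left(-26901\right)}}{-94 + 36} = \frac{7719 + \frac{1}{46847} \left(- \frac{1}{26901}\right)}{-58} = \left(7719 - \frac{1}{1260231147}\right) \left(- \frac{1}{58}\right) = \frac{9727724223692}{1260231147} \left(- \frac{1}{58}\right) = - \frac{4863862111846}{36546703263}$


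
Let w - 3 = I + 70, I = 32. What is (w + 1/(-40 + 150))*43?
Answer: 496693/110 ≈ 4515.4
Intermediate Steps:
w = 105 (w = 3 + (32 + 70) = 3 + 102 = 105)
(w + 1/(-40 + 150))*43 = (105 + 1/(-40 + 150))*43 = (105 + 1/110)*43 = (11551/110)*43 = 496693/110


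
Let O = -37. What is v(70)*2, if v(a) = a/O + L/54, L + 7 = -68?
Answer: -2185/333 ≈ -6.5616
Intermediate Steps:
L = -75 (L = -7 - 68 = -75)
v(a) = -25/18 - a/37 (v(a) = a/(-37) - 75/54 = a*(-1/37) - 75*1/54 = -a/37 - 25/18 = -25/18 - a/37)
v(70)*2 = (-25/18 - 1/37*70)*2 = (-25/18 - 70/37)*2 = -2185/666*2 = -2185/333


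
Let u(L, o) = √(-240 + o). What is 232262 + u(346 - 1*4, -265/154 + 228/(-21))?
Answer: 232262 + I*√5990138/154 ≈ 2.3226e+5 + 15.893*I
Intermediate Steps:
232262 + u(346 - 1*4, -265/154 + 228/(-21)) = 232262 + √(-240 + (-265/154 + 228/(-21))) = 232262 + √(-240 + (-265*1/154 + 228*(-1/21))) = 232262 + √(-240 + (-265/154 - 76/7)) = 232262 + √(-240 - 1937/154) = 232262 + √(-38897/154) = 232262 + I*√5990138/154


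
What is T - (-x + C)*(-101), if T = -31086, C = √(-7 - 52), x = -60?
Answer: -25026 + 101*I*√59 ≈ -25026.0 + 775.8*I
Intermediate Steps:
C = I*√59 (C = √(-59) = I*√59 ≈ 7.6811*I)
T - (-x + C)*(-101) = -31086 - (-1*(-60) + I*√59)*(-101) = -31086 - (60 + I*√59)*(-101) = -31086 - (-6060 - 101*I*√59) = -31086 + (6060 + 101*I*√59) = -25026 + 101*I*√59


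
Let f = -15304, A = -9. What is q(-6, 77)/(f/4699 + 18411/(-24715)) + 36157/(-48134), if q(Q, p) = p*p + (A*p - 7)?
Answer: -29247331692741403/22370355872966 ≈ -1307.4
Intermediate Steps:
q(Q, p) = -7 + p² - 9*p (q(Q, p) = p*p + (-9*p - 7) = p² + (-7 - 9*p) = -7 + p² - 9*p)
q(-6, 77)/(f/4699 + 18411/(-24715)) + 36157/(-48134) = (-7 + 77² - 9*77)/(-15304/4699 + 18411/(-24715)) + 36157/(-48134) = (-7 + 5929 - 693)/(-15304*1/4699 + 18411*(-1/24715)) + 36157*(-1/48134) = 5229/(-15304/4699 - 18411/24715) - 36157/48134 = 5229/(-464751649/116135785) - 36157/48134 = 5229*(-116135785/464751649) - 36157/48134 = -607274019765/464751649 - 36157/48134 = -29247331692741403/22370355872966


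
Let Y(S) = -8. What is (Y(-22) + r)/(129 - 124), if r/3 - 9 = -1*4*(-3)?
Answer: 11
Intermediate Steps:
r = 63 (r = 27 + 3*(-1*4*(-3)) = 27 + 3*(-4*(-3)) = 27 + 3*12 = 27 + 36 = 63)
(Y(-22) + r)/(129 - 124) = (-8 + 63)/(129 - 124) = 55/5 = 55*(1/5) = 11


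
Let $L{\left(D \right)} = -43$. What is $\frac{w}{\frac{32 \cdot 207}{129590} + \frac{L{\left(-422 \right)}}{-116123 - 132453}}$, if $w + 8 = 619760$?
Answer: $\frac{9982024382883840}{826069897} \approx 1.2084 \cdot 10^{7}$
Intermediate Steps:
$w = 619752$ ($w = -8 + 619760 = 619752$)
$\frac{w}{\frac{32 \cdot 207}{129590} + \frac{L{\left(-422 \right)}}{-116123 - 132453}} = \frac{619752}{\frac{32 \cdot 207}{129590} - \frac{43}{-116123 - 132453}} = \frac{619752}{6624 \cdot \frac{1}{129590} - \frac{43}{-248576}} = \frac{619752}{\frac{3312}{64795} - - \frac{43}{248576}} = \frac{619752}{\frac{3312}{64795} + \frac{43}{248576}} = \frac{619752}{\frac{826069897}{16106481920}} = 619752 \cdot \frac{16106481920}{826069897} = \frac{9982024382883840}{826069897}$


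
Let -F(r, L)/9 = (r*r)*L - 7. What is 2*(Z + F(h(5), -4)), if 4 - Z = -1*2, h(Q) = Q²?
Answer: 45138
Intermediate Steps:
F(r, L) = 63 - 9*L*r² (F(r, L) = -9*((r*r)*L - 7) = -9*(r²*L - 7) = -9*(L*r² - 7) = -9*(-7 + L*r²) = 63 - 9*L*r²)
Z = 6 (Z = 4 - (-1)*2 = 4 - 1*(-2) = 4 + 2 = 6)
2*(Z + F(h(5), -4)) = 2*(6 + (63 - 9*(-4)*(5²)²)) = 2*(6 + (63 - 9*(-4)*25²)) = 2*(6 + (63 - 9*(-4)*625)) = 2*(6 + (63 + 22500)) = 2*(6 + 22563) = 2*22569 = 45138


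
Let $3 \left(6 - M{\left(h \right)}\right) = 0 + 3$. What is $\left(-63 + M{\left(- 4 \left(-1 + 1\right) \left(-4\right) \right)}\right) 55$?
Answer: $-3190$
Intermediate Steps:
$M{\left(h \right)} = 5$ ($M{\left(h \right)} = 6 - \frac{0 + 3}{3} = 6 - 1 = 5$)
$\left(-63 + M{\left(- 4 \left(-1 + 1\right) \left(-4\right) \right)}\right) 55 = \left(-63 + 5\right) 55 = \left(-58\right) 55 = -3190$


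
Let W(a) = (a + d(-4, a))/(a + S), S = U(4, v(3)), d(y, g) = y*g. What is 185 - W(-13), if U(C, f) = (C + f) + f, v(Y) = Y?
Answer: 198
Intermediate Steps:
d(y, g) = g*y
U(C, f) = C + 2*f
S = 10 (S = 4 + 2*3 = 4 + 6 = 10)
W(a) = -3*a/(10 + a) (W(a) = (a + a*(-4))/(a + 10) = (a - 4*a)/(10 + a) = (-3*a)/(10 + a) = -3*a/(10 + a))
185 - W(-13) = 185 - (-3)*(-13)/(10 - 13) = 185 - (-3)*(-13)/(-3) = 185 - (-3)*(-13)*(-1)/3 = 185 - 1*(-13) = 185 + 13 = 198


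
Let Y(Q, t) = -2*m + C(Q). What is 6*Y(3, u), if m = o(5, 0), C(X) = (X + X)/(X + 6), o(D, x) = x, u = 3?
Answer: 4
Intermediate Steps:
C(X) = 2*X/(6 + X) (C(X) = (2*X)/(6 + X) = 2*X/(6 + X))
m = 0
Y(Q, t) = 2*Q/(6 + Q) (Y(Q, t) = -2*0 + 2*Q/(6 + Q) = 0 + 2*Q/(6 + Q) = 2*Q/(6 + Q))
6*Y(3, u) = 6*(2*3/(6 + 3)) = 6*(2*3/9) = 6*(2*3*(⅑)) = 6*(⅔) = 4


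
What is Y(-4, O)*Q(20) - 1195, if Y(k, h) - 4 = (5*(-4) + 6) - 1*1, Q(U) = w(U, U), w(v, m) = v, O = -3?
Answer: -1415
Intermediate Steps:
Q(U) = U
Y(k, h) = -11 (Y(k, h) = 4 + ((5*(-4) + 6) - 1*1) = 4 + ((-20 + 6) - 1) = 4 + (-14 - 1) = 4 - 15 = -11)
Y(-4, O)*Q(20) - 1195 = -11*20 - 1195 = -220 - 1195 = -1415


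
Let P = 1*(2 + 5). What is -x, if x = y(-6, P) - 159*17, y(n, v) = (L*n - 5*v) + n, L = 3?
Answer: 2762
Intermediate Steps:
P = 7 (P = 1*7 = 7)
y(n, v) = -5*v + 4*n (y(n, v) = (3*n - 5*v) + n = (-5*v + 3*n) + n = -5*v + 4*n)
x = -2762 (x = (-5*7 + 4*(-6)) - 159*17 = (-35 - 24) - 53*51 = -59 - 2703 = -2762)
-x = -1*(-2762) = 2762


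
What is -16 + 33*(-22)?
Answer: -742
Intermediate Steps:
-16 + 33*(-22) = -16 - 726 = -742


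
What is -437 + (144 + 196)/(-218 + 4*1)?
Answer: -46929/107 ≈ -438.59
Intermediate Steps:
-437 + (144 + 196)/(-218 + 4*1) = -437 + 340/(-218 + 4) = -437 + 340/(-214) = -437 + 340*(-1/214) = -437 - 170/107 = -46929/107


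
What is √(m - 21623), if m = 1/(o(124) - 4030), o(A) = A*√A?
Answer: I*√(21623 + 1/(4030 - 248*√31)) ≈ 147.05*I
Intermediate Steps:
o(A) = A^(3/2)
m = 1/(-4030 + 248*√31) (m = 1/(124^(3/2) - 4030) = 1/(248*√31 - 4030) = 1/(-4030 + 248*√31) ≈ -0.00037747)
√(m - 21623) = √((-65/231198 - 2*√31/115599) - 21623) = √(-4999194419/231198 - 2*√31/115599)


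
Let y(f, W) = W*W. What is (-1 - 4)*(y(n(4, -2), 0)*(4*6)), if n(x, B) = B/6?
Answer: 0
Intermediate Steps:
n(x, B) = B/6 (n(x, B) = B*(1/6) = B/6)
y(f, W) = W**2
(-1 - 4)*(y(n(4, -2), 0)*(4*6)) = (-1 - 4)*(0**2*(4*6)) = -0*24 = -5*0 = 0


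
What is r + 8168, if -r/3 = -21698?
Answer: 73262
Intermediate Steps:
r = 65094 (r = -3*(-21698) = 65094)
r + 8168 = 65094 + 8168 = 73262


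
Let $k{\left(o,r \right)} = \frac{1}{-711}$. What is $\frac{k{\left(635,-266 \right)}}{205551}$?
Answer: $- \frac{1}{146146761} \approx -6.8424 \cdot 10^{-9}$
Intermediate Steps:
$k{\left(o,r \right)} = - \frac{1}{711}$
$\frac{k{\left(635,-266 \right)}}{205551} = - \frac{1}{711 \cdot 205551} = \left(- \frac{1}{711}\right) \frac{1}{205551} = - \frac{1}{146146761}$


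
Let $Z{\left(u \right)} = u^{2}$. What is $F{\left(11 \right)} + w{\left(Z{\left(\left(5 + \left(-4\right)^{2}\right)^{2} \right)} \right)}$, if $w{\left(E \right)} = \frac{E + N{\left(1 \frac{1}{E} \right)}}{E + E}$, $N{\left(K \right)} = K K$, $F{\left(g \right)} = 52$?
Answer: $\frac{386180944347798653}{7355827511386641} \approx 52.5$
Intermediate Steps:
$N{\left(K \right)} = K^{2}$
$w{\left(E \right)} = \frac{E + \frac{1}{E^{2}}}{2 E}$ ($w{\left(E \right)} = \frac{E + \left(1 \frac{1}{E}\right)^{2}}{E + E} = \frac{E + \left(\frac{1}{E}\right)^{2}}{2 E} = \left(E + \frac{1}{E^{2}}\right) \frac{1}{2 E} = \frac{E + \frac{1}{E^{2}}}{2 E}$)
$F{\left(11 \right)} + w{\left(Z{\left(\left(5 + \left(-4\right)^{2}\right)^{2} \right)} \right)} = 52 + \frac{1 + \left(\left(\left(5 + \left(-4\right)^{2}\right)^{2}\right)^{2}\right)^{3}}{2 \left(5 + \left(-4\right)^{2}\right)^{12}} = 52 + \frac{1 + \left(\left(\left(5 + 16\right)^{2}\right)^{2}\right)^{3}}{2 \left(5 + 16\right)^{12}} = 52 + \frac{1 + \left(\left(21^{2}\right)^{2}\right)^{3}}{2 \cdot 7355827511386641} = 52 + \frac{1 + \left(441^{2}\right)^{3}}{2 \cdot 7355827511386641} = 52 + \frac{1 + 194481^{3}}{2 \cdot 7355827511386641} = 52 + \frac{1}{2} \cdot \frac{1}{7355827511386641} \left(1 + 7355827511386641\right) = 52 + \frac{1}{2} \cdot \frac{1}{7355827511386641} \cdot 7355827511386642 = 52 + \frac{3677913755693321}{7355827511386641} = \frac{386180944347798653}{7355827511386641}$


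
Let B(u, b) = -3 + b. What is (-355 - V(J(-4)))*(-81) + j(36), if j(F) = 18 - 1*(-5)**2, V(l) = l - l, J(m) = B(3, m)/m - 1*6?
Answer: 28748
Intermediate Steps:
J(m) = -6 + (-3 + m)/m (J(m) = (-3 + m)/m - 1*6 = (-3 + m)/m - 6 = -6 + (-3 + m)/m)
V(l) = 0
j(F) = -7 (j(F) = 18 - 1*25 = 18 - 25 = -7)
(-355 - V(J(-4)))*(-81) + j(36) = (-355 - 1*0)*(-81) - 7 = (-355 + 0)*(-81) - 7 = -355*(-81) - 7 = 28755 - 7 = 28748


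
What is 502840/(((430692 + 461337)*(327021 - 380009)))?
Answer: -9670/908977551 ≈ -1.0638e-5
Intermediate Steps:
502840/(((430692 + 461337)*(327021 - 380009))) = 502840/((892029*(-52988))) = 502840/(-47266832652) = 502840*(-1/47266832652) = -9670/908977551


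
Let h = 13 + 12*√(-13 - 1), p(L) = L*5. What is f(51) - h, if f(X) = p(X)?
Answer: 242 - 12*I*√14 ≈ 242.0 - 44.9*I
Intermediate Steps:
p(L) = 5*L
f(X) = 5*X
h = 13 + 12*I*√14 (h = 13 + 12*√(-14) = 13 + 12*(I*√14) = 13 + 12*I*√14 ≈ 13.0 + 44.9*I)
f(51) - h = 5*51 - (13 + 12*I*√14) = 255 + (-13 - 12*I*√14) = 242 - 12*I*√14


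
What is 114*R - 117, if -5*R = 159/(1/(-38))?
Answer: 688203/5 ≈ 1.3764e+5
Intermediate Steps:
R = 6042/5 (R = -159/(5*(1/(-38))) = -159/(5*(-1/38)) = -159*(-38)/5 = -⅕*(-6042) = 6042/5 ≈ 1208.4)
114*R - 117 = 114*(6042/5) - 117 = 688788/5 - 117 = 688203/5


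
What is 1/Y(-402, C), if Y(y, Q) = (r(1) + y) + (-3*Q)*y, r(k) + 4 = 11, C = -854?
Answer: -1/1030319 ≈ -9.7057e-7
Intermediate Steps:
r(k) = 7 (r(k) = -4 + 11 = 7)
Y(y, Q) = 7 + y - 3*Q*y (Y(y, Q) = (7 + y) + (-3*Q)*y = (7 + y) - 3*Q*y = 7 + y - 3*Q*y)
1/Y(-402, C) = 1/(7 - 402 - 3*(-854)*(-402)) = 1/(7 - 402 - 1029924) = 1/(-1030319) = -1/1030319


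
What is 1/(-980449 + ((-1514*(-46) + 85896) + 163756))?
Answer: -1/661153 ≈ -1.5125e-6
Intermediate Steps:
1/(-980449 + ((-1514*(-46) + 85896) + 163756)) = 1/(-980449 + ((69644 + 85896) + 163756)) = 1/(-980449 + (155540 + 163756)) = 1/(-980449 + 319296) = 1/(-661153) = -1/661153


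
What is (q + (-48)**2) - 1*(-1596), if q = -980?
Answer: 2920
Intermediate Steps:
(q + (-48)**2) - 1*(-1596) = (-980 + (-48)**2) - 1*(-1596) = (-980 + 2304) + 1596 = 1324 + 1596 = 2920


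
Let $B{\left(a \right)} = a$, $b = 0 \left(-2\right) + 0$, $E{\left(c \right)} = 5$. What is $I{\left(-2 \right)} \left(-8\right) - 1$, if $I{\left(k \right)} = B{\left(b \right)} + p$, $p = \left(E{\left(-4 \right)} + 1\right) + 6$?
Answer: $-97$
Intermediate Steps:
$b = 0$ ($b = 0 + 0 = 0$)
$p = 12$ ($p = \left(5 + 1\right) + 6 = 6 + 6 = 12$)
$I{\left(k \right)} = 12$ ($I{\left(k \right)} = 0 + 12 = 12$)
$I{\left(-2 \right)} \left(-8\right) - 1 = 12 \left(-8\right) - 1 = -96 - 1 = -97$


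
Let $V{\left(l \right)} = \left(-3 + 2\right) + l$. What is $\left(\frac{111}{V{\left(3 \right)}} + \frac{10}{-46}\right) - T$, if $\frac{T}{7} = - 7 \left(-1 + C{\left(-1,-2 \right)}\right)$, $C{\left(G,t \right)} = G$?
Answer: $- \frac{1965}{46} \approx -42.717$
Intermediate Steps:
$V{\left(l \right)} = -1 + l$
$T = 98$ ($T = 7 \left(- 7 \left(-1 - 1\right)\right) = 7 \left(\left(-7\right) \left(-2\right)\right) = 7 \cdot 14 = 98$)
$\left(\frac{111}{V{\left(3 \right)}} + \frac{10}{-46}\right) - T = \left(\frac{111}{-1 + 3} + \frac{10}{-46}\right) - 98 = \left(\frac{111}{2} + 10 \left(- \frac{1}{46}\right)\right) - 98 = \left(111 \cdot \frac{1}{2} - \frac{5}{23}\right) - 98 = \left(\frac{111}{2} - \frac{5}{23}\right) - 98 = \frac{2543}{46} - 98 = - \frac{1965}{46}$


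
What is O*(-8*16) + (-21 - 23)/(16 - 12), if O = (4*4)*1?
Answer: -2059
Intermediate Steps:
O = 16 (O = 16*1 = 16)
O*(-8*16) + (-21 - 23)/(16 - 12) = 16*(-8*16) + (-21 - 23)/(16 - 12) = 16*(-128) - 44/4 = -2048 - 44*¼ = -2048 - 11 = -2059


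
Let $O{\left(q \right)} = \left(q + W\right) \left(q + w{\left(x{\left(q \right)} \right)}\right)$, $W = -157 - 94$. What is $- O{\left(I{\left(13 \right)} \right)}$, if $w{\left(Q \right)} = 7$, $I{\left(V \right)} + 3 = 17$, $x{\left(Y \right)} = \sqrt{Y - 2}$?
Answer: $4977$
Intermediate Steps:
$x{\left(Y \right)} = \sqrt{-2 + Y}$
$I{\left(V \right)} = 14$ ($I{\left(V \right)} = -3 + 17 = 14$)
$W = -251$ ($W = -157 - 94 = -251$)
$O{\left(q \right)} = \left(-251 + q\right) \left(7 + q\right)$ ($O{\left(q \right)} = \left(q - 251\right) \left(q + 7\right) = \left(-251 + q\right) \left(7 + q\right)$)
$- O{\left(I{\left(13 \right)} \right)} = - (-1757 + 14^{2} - 3416) = - (-1757 + 196 - 3416) = \left(-1\right) \left(-4977\right) = 4977$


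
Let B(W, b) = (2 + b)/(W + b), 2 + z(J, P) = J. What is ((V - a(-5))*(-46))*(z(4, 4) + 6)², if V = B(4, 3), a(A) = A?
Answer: -117760/7 ≈ -16823.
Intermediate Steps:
z(J, P) = -2 + J
B(W, b) = (2 + b)/(W + b)
V = 5/7 (V = (2 + 3)/(4 + 3) = 5/7 ≈ 0.71429)
((V - a(-5))*(-46))*(z(4, 4) + 6)² = ((5/7 - 1*(-5))*(-46))*((-2 + 4) + 6)² = ((5/7 + 5)*(-46))*(2 + 6)² = ((40/7)*(-46))*8² = -1840/7*64 = -117760/7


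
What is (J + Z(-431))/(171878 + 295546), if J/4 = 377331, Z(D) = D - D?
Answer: 125777/38952 ≈ 3.2290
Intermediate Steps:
Z(D) = 0
J = 1509324 (J = 4*377331 = 1509324)
(J + Z(-431))/(171878 + 295546) = (1509324 + 0)/(171878 + 295546) = 1509324/467424 = 1509324*(1/467424) = 125777/38952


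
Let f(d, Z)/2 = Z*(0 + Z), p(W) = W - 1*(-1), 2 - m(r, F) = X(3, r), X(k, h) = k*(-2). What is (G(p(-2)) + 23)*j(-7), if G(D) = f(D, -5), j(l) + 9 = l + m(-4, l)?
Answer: -584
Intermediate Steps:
X(k, h) = -2*k
m(r, F) = 8 (m(r, F) = 2 - (-2)*3 = 2 - 1*(-6) = 2 + 6 = 8)
j(l) = -1 + l (j(l) = -9 + (l + 8) = -9 + (8 + l) = -1 + l)
p(W) = 1 + W (p(W) = W + 1 = 1 + W)
f(d, Z) = 2*Z**2 (f(d, Z) = 2*(Z*(0 + Z)) = 2*(Z*Z) = 2*Z**2)
G(D) = 50 (G(D) = 2*(-5)**2 = 2*25 = 50)
(G(p(-2)) + 23)*j(-7) = (50 + 23)*(-1 - 7) = 73*(-8) = -584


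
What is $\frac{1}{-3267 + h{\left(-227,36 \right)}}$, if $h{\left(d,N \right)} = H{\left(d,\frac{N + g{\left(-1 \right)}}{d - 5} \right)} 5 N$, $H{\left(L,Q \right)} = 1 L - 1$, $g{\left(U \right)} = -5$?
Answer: $- \frac{1}{44307} \approx -2.257 \cdot 10^{-5}$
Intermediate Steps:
$H{\left(L,Q \right)} = -1 + L$ ($H{\left(L,Q \right)} = L - 1 = -1 + L$)
$h{\left(d,N \right)} = N \left(-5 + 5 d\right)$ ($h{\left(d,N \right)} = \left(-1 + d\right) 5 N = \left(-5 + 5 d\right) N = N \left(-5 + 5 d\right)$)
$\frac{1}{-3267 + h{\left(-227,36 \right)}} = \frac{1}{-3267 + 5 \cdot 36 \left(-1 - 227\right)} = \frac{1}{-3267 + 5 \cdot 36 \left(-228\right)} = \frac{1}{-3267 - 41040} = \frac{1}{-44307} = - \frac{1}{44307}$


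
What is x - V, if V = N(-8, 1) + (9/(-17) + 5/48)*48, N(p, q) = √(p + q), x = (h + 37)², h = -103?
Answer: 74399/17 - I*√7 ≈ 4376.4 - 2.6458*I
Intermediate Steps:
x = 4356 (x = (-103 + 37)² = (-66)² = 4356)
V = -347/17 + I*√7 (V = √(-8 + 1) + (9/(-17) + 5/48)*48 = √(-7) + (9*(-1/17) + 5*(1/48))*48 = I*√7 + (-9/17 + 5/48)*48 = I*√7 - 347/816*48 = I*√7 - 347/17 = -347/17 + I*√7 ≈ -20.412 + 2.6458*I)
x - V = 4356 - (-347/17 + I*√7) = 4356 + (347/17 - I*√7) = 74399/17 - I*√7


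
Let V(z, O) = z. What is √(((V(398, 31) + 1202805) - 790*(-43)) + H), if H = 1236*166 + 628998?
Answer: √2071347 ≈ 1439.2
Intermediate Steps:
H = 834174 (H = 205176 + 628998 = 834174)
√(((V(398, 31) + 1202805) - 790*(-43)) + H) = √(((398 + 1202805) - 790*(-43)) + 834174) = √((1203203 + 33970) + 834174) = √(1237173 + 834174) = √2071347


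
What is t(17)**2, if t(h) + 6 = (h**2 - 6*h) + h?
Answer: 39204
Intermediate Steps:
t(h) = -6 + h**2 - 5*h (t(h) = -6 + ((h**2 - 6*h) + h) = -6 + (h**2 - 5*h) = -6 + h**2 - 5*h)
t(17)**2 = (-6 + 17**2 - 5*17)**2 = (-6 + 289 - 85)**2 = 198**2 = 39204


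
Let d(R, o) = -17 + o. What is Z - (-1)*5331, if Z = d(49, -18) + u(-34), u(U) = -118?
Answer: 5178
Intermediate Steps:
Z = -153 (Z = (-17 - 18) - 118 = -35 - 118 = -153)
Z - (-1)*5331 = -153 - (-1)*5331 = -153 - 1*(-5331) = -153 + 5331 = 5178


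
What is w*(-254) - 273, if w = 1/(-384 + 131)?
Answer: -68815/253 ≈ -272.00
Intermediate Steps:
w = -1/253 (w = 1/(-253) = -1/253 ≈ -0.0039526)
w*(-254) - 273 = -1/253*(-254) - 273 = 254/253 - 273 = -68815/253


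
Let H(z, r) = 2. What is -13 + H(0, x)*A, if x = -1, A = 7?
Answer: 1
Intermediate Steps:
-13 + H(0, x)*A = -13 + 2*7 = -13 + 14 = 1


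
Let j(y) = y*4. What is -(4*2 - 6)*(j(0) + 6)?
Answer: -12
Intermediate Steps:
j(y) = 4*y
-(4*2 - 6)*(j(0) + 6) = -(4*2 - 6)*(4*0 + 6) = -(8 - 6)*(0 + 6) = -2*6 = -1*12 = -12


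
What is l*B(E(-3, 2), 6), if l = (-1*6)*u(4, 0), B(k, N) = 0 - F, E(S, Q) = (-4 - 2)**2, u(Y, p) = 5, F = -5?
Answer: -150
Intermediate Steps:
E(S, Q) = 36 (E(S, Q) = (-6)**2 = 36)
B(k, N) = 5 (B(k, N) = 0 - 1*(-5) = 0 + 5 = 5)
l = -30 (l = -1*6*5 = -6*5 = -30)
l*B(E(-3, 2), 6) = -30*5 = -150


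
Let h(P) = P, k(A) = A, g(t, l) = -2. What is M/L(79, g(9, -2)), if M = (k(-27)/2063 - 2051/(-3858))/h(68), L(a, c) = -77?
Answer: -4127047/41673606744 ≈ -9.9033e-5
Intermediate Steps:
M = 4127047/541215672 (M = (-27/2063 - 2051/(-3858))/68 = (-27*1/2063 - 2051*(-1/3858))*(1/68) = (-27/2063 + 2051/3858)*(1/68) = (4127047/7959054)*(1/68) = 4127047/541215672 ≈ 0.0076255)
M/L(79, g(9, -2)) = (4127047/541215672)/(-77) = (4127047/541215672)*(-1/77) = -4127047/41673606744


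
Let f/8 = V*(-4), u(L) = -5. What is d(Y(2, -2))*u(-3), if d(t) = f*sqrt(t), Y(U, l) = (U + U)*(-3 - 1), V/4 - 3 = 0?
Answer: 7680*I ≈ 7680.0*I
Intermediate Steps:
V = 12 (V = 12 + 4*0 = 12 + 0 = 12)
Y(U, l) = -8*U (Y(U, l) = (2*U)*(-4) = -8*U)
f = -384 (f = 8*(12*(-4)) = 8*(-48) = -384)
d(t) = -384*sqrt(t)
d(Y(2, -2))*u(-3) = -384*4*I*(-5) = -1536*I*(-5) = 7680*I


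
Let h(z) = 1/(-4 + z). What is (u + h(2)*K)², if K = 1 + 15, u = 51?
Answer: 1849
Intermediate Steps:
K = 16
(u + h(2)*K)² = (51 + 16/(-4 + 2))² = (51 + 16/(-2))² = (51 - ½*16)² = (51 - 8)² = 43² = 1849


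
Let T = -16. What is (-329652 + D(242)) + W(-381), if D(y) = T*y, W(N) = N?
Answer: -333905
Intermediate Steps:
D(y) = -16*y
(-329652 + D(242)) + W(-381) = (-329652 - 16*242) - 381 = (-329652 - 3872) - 381 = -333524 - 381 = -333905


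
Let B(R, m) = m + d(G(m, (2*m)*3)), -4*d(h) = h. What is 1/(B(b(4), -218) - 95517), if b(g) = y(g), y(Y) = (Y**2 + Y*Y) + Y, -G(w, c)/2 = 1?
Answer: -2/191469 ≈ -1.0446e-5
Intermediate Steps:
G(w, c) = -2 (G(w, c) = -2*1 = -2)
y(Y) = Y + 2*Y**2 (y(Y) = (Y**2 + Y**2) + Y = 2*Y**2 + Y = Y + 2*Y**2)
d(h) = -h/4
b(g) = g*(1 + 2*g)
B(R, m) = 1/2 + m (B(R, m) = m - 1/4*(-2) = m + 1/2 = 1/2 + m)
1/(B(b(4), -218) - 95517) = 1/((1/2 - 218) - 95517) = 1/(-435/2 - 95517) = 1/(-191469/2) = -2/191469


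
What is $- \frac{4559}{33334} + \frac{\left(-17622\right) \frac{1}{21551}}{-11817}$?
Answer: $- \frac{128938306845}{943234297642} \approx -0.1367$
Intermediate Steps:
$- \frac{4559}{33334} + \frac{\left(-17622\right) \frac{1}{21551}}{-11817} = \left(-4559\right) \frac{1}{33334} + \left(-17622\right) \frac{1}{21551} \left(- \frac{1}{11817}\right) = - \frac{4559}{33334} - - \frac{1958}{28296463} = - \frac{4559}{33334} + \frac{1958}{28296463} = - \frac{128938306845}{943234297642}$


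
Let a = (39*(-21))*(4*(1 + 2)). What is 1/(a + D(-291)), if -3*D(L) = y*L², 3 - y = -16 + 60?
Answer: 1/1147479 ≈ 8.7148e-7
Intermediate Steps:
y = -41 (y = 3 - (-16 + 60) = 3 - 1*44 = 3 - 44 = -41)
D(L) = 41*L²/3 (D(L) = -(-41)*L²/3 = 41*L²/3)
a = -9828 (a = -3276*3 = -819*12 = -9828)
1/(a + D(-291)) = 1/(-9828 + (41/3)*(-291)²) = 1/(-9828 + (41/3)*84681) = 1/(-9828 + 1157307) = 1/1147479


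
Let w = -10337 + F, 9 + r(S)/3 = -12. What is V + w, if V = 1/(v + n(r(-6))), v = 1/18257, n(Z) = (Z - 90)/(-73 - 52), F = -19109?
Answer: -82253528791/2793446 ≈ -29445.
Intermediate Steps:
r(S) = -63 (r(S) = -27 + 3*(-12) = -27 - 36 = -63)
n(Z) = 18/25 - Z/125 (n(Z) = (-90 + Z)/(-125) = (-90 + Z)*(-1/125) = 18/25 - Z/125)
w = -29446 (w = -10337 - 19109 = -29446)
v = 1/18257 ≈ 5.4774e-5
V = 2282125/2793446 (V = 1/(1/18257 + (18/25 - 1/125*(-63))) = 1/(1/18257 + (18/25 + 63/125)) = 1/(1/18257 + 153/125) = 1/(2793446/2282125) = 2282125/2793446 ≈ 0.81696)
V + w = 2282125/2793446 - 29446 = -82253528791/2793446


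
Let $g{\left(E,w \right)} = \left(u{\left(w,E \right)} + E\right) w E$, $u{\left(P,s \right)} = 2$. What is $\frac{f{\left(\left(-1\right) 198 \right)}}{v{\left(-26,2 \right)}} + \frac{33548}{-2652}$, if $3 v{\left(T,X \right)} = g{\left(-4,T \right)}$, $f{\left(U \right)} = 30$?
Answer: $- \frac{69391}{5304} \approx -13.083$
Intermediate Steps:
$g{\left(E,w \right)} = E w \left(2 + E\right)$ ($g{\left(E,w \right)} = \left(2 + E\right) w E = \left(2 + E\right) E w = E w \left(2 + E\right)$)
$v{\left(T,X \right)} = \frac{8 T}{3}$ ($v{\left(T,X \right)} = \frac{\left(-4\right) T \left(2 - 4\right)}{3} = \frac{\left(-4\right) T \left(-2\right)}{3} = \frac{8 T}{3}$)
$\frac{f{\left(\left(-1\right) 198 \right)}}{v{\left(-26,2 \right)}} + \frac{33548}{-2652} = \frac{30}{\frac{8}{3} \left(-26\right)} + \frac{33548}{-2652} = \frac{30}{- \frac{208}{3}} + 33548 \left(- \frac{1}{2652}\right) = 30 \left(- \frac{3}{208}\right) - \frac{8387}{663} = - \frac{45}{104} - \frac{8387}{663} = - \frac{69391}{5304}$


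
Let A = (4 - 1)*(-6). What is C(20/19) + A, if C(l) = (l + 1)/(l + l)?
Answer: -681/40 ≈ -17.025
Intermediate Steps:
C(l) = (1 + l)/(2*l) (C(l) = (1 + l)/((2*l)) = (1 + l)*(1/(2*l)) = (1 + l)/(2*l))
A = -18 (A = 3*(-6) = -18)
C(20/19) + A = (1 + 20/19)/(2*((20/19))) - 18 = (1 + 20*(1/19))/(2*((20*(1/19)))) - 18 = (1 + 20/19)/(2*(20/19)) - 18 = (½)*(19/20)*(39/19) - 18 = 39/40 - 18 = -681/40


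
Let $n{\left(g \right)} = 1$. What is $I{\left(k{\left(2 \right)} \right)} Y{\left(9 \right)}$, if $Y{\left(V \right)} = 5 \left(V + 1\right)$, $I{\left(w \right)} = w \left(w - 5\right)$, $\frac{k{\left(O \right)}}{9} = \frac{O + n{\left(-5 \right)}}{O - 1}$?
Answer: $29700$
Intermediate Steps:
$k{\left(O \right)} = \frac{9 \left(1 + O\right)}{-1 + O}$ ($k{\left(O \right)} = 9 \frac{O + 1}{O - 1} = 9 \frac{1 + O}{-1 + O} = \frac{9 \left(1 + O\right)}{-1 + O}$)
$I{\left(w \right)} = w \left(-5 + w\right)$
$Y{\left(V \right)} = 5 + 5 V$ ($Y{\left(V \right)} = 5 \left(1 + V\right) = 5 + 5 V$)
$I{\left(k{\left(2 \right)} \right)} Y{\left(9 \right)} = \frac{9 \left(1 + 2\right)}{-1 + 2} \left(-5 + \frac{9 \left(1 + 2\right)}{-1 + 2}\right) \left(5 + 5 \cdot 9\right) = 9 \cdot 1^{-1} \cdot 3 \left(-5 + 9 \cdot 1^{-1} \cdot 3\right) \left(5 + 45\right) = 9 \cdot 1 \cdot 3 \left(-5 + 9 \cdot 1 \cdot 3\right) 50 = 27 \left(-5 + 27\right) 50 = 27 \cdot 22 \cdot 50 = 594 \cdot 50 = 29700$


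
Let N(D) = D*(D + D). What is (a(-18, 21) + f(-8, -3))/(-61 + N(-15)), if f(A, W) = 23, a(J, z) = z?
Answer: 44/389 ≈ 0.11311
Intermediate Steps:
N(D) = 2*D**2 (N(D) = D*(2*D) = 2*D**2)
(a(-18, 21) + f(-8, -3))/(-61 + N(-15)) = (21 + 23)/(-61 + 2*(-15)**2) = 44/(-61 + 2*225) = 44/(-61 + 450) = 44/389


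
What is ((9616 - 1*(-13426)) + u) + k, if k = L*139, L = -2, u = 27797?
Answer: 50561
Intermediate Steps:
k = -278 (k = -2*139 = -278)
((9616 - 1*(-13426)) + u) + k = ((9616 - 1*(-13426)) + 27797) - 278 = ((9616 + 13426) + 27797) - 278 = (23042 + 27797) - 278 = 50839 - 278 = 50561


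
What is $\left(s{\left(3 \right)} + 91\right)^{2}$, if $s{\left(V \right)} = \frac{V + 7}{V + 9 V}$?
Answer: $\frac{75076}{9} \approx 8341.8$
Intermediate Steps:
$s{\left(V \right)} = \frac{7 + V}{10 V}$
$\left(s{\left(3 \right)} + 91\right)^{2} = \left(\frac{7 + 3}{10 \cdot 3} + 91\right)^{2} = \left(\frac{1}{10} \cdot \frac{1}{3} \cdot 10 + 91\right)^{2} = \left(\frac{1}{3} + 91\right)^{2} = \left(\frac{274}{3}\right)^{2} = \frac{75076}{9}$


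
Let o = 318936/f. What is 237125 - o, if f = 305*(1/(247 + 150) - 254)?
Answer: 7292973573217/30755285 ≈ 2.3713e+5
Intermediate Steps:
f = -30755285/397 (f = 305*(1/397 - 254) = 305*(-100837/397) = -30755285/397 ≈ -77469.)
o = -126617592/30755285 (o = 318936/(-30755285/397) = 318936*(-397/30755285) = -126617592/30755285 ≈ -4.1169)
237125 - o = 237125 - 1*(-126617592/30755285) = 237125 + 126617592/30755285 = 7292973573217/30755285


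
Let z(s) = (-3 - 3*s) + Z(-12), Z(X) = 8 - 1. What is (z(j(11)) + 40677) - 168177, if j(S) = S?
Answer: -127529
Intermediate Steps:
Z(X) = 7
z(s) = 4 - 3*s (z(s) = (-3 - 3*s) + 7 = 4 - 3*s)
(z(j(11)) + 40677) - 168177 = ((4 - 3*11) + 40677) - 168177 = ((4 - 33) + 40677) - 168177 = (-29 + 40677) - 168177 = 40648 - 168177 = -127529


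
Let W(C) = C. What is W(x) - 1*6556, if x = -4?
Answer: -6560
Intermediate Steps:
W(x) - 1*6556 = -4 - 1*6556 = -4 - 6556 = -6560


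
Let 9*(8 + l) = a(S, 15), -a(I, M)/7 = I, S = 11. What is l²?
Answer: 22201/81 ≈ 274.09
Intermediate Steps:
a(I, M) = -7*I
l = -149/9 (l = -8 + (-7*11)/9 = -8 + (⅑)*(-77) = -8 - 77/9 = -149/9 ≈ -16.556)
l² = (-149/9)² = 22201/81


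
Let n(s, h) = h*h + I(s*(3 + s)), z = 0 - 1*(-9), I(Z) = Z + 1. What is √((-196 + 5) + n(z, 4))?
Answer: I*√66 ≈ 8.124*I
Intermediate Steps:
I(Z) = 1 + Z
z = 9 (z = 0 + 9 = 9)
n(s, h) = 1 + h² + s*(3 + s) (n(s, h) = h*h + (1 + s*(3 + s)) = h² + (1 + s*(3 + s)) = 1 + h² + s*(3 + s))
√((-196 + 5) + n(z, 4)) = √((-196 + 5) + (1 + 4² + 9*(3 + 9))) = √(-191 + (1 + 16 + 9*12)) = √(-191 + (1 + 16 + 108)) = √(-191 + 125) = √(-66) = I*√66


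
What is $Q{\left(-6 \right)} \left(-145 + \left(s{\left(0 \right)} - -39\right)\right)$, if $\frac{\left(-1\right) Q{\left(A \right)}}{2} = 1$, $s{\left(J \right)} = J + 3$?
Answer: $206$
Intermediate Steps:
$s{\left(J \right)} = 3 + J$
$Q{\left(A \right)} = -2$ ($Q{\left(A \right)} = \left(-2\right) 1 = -2$)
$Q{\left(-6 \right)} \left(-145 + \left(s{\left(0 \right)} - -39\right)\right) = - 2 \left(-145 + \left(\left(3 + 0\right) - -39\right)\right) = - 2 \left(-145 + \left(3 + 39\right)\right) = - 2 \left(-145 + 42\right) = \left(-2\right) \left(-103\right) = 206$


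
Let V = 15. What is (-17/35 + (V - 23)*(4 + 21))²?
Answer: 49238289/1225 ≈ 40195.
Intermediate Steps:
(-17/35 + (V - 23)*(4 + 21))² = (-17/35 + (15 - 23)*(4 + 21))² = (-17*1/35 - 8*25)² = (-17/35 - 200)² = (-7017/35)² = 49238289/1225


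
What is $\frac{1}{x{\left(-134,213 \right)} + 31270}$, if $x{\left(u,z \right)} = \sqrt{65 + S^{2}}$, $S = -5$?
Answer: $\frac{3127}{97781281} - \frac{3 \sqrt{10}}{977812810} \approx 3.197 \cdot 10^{-5}$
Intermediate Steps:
$x{\left(u,z \right)} = 3 \sqrt{10}$ ($x{\left(u,z \right)} = \sqrt{65 + \left(-5\right)^{2}} = \sqrt{65 + 25} = \sqrt{90} = 3 \sqrt{10}$)
$\frac{1}{x{\left(-134,213 \right)} + 31270} = \frac{1}{3 \sqrt{10} + 31270} = \frac{1}{31270 + 3 \sqrt{10}}$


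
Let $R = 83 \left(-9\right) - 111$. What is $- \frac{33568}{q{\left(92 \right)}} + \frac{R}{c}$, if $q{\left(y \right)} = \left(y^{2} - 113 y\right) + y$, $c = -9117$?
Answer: $\frac{6408712}{349485} \approx 18.338$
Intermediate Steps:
$q{\left(y \right)} = y^{2} - 112 y$
$R = -858$ ($R = -747 - 111 = -858$)
$- \frac{33568}{q{\left(92 \right)}} + \frac{R}{c} = - \frac{33568}{92 \left(-112 + 92\right)} - \frac{858}{-9117} = - \frac{33568}{92 \left(-20\right)} - - \frac{286}{3039} = - \frac{33568}{-1840} + \frac{286}{3039} = \left(-33568\right) \left(- \frac{1}{1840}\right) + \frac{286}{3039} = \frac{2098}{115} + \frac{286}{3039} = \frac{6408712}{349485}$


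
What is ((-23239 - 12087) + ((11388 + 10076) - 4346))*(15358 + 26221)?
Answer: -757070432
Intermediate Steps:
((-23239 - 12087) + ((11388 + 10076) - 4346))*(15358 + 26221) = (-35326 + (21464 - 4346))*41579 = (-35326 + 17118)*41579 = -18208*41579 = -757070432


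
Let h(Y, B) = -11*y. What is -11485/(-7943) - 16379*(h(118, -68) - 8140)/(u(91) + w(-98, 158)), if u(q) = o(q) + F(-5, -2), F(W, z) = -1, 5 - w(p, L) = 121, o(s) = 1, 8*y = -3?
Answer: -8467703707459/7371104 ≈ -1.1488e+6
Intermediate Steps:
y = -3/8 (y = (1/8)*(-3) = -3/8 ≈ -0.37500)
w(p, L) = -116 (w(p, L) = 5 - 1*121 = 5 - 121 = -116)
h(Y, B) = 33/8 (h(Y, B) = -11*(-3/8) = 33/8)
u(q) = 0 (u(q) = 1 - 1 = 0)
-11485/(-7943) - 16379*(h(118, -68) - 8140)/(u(91) + w(-98, 158)) = -11485/(-7943) - 16379*(33/8 - 8140)/(0 - 116) = -11485*(-1/7943) - 16379/((-116/(-65087/8))) = 11485/7943 - 16379/((-116*(-8/65087))) = 11485/7943 - 16379/928/65087 = 11485/7943 - 16379*65087/928 = 11485/7943 - 1066059973/928 = -8467703707459/7371104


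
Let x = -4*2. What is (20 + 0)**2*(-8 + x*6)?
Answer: -22400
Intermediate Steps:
x = -8
(20 + 0)**2*(-8 + x*6) = (20 + 0)**2*(-8 - 8*6) = 20**2*(-8 - 48) = 400*(-56) = -22400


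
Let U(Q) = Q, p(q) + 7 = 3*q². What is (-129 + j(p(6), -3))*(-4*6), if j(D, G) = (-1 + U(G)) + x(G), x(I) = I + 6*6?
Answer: 2400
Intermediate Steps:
p(q) = -7 + 3*q²
x(I) = 36 + I (x(I) = I + 36 = 36 + I)
j(D, G) = 35 + 2*G (j(D, G) = (-1 + G) + (36 + G) = 35 + 2*G)
(-129 + j(p(6), -3))*(-4*6) = (-129 + (35 + 2*(-3)))*(-4*6) = (-129 + (35 - 6))*(-24) = (-129 + 29)*(-24) = -100*(-24) = 2400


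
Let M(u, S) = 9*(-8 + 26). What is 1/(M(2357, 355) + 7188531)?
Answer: 1/7188693 ≈ 1.3911e-7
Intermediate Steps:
M(u, S) = 162 (M(u, S) = 9*18 = 162)
1/(M(2357, 355) + 7188531) = 1/(162 + 7188531) = 1/7188693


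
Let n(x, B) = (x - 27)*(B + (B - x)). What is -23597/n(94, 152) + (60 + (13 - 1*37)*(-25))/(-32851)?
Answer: -112067321/66030510 ≈ -1.6972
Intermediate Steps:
n(x, B) = (-27 + x)*(-x + 2*B)
-23597/n(94, 152) + (60 + (13 - 1*37)*(-25))/(-32851) = -23597/(-1*94**2 - 54*152 + 27*94 + 2*152*94) + (60 + (13 - 1*37)*(-25))/(-32851) = -23597/(-1*8836 - 8208 + 2538 + 28576) + (60 + (13 - 37)*(-25))*(-1/32851) = -23597/(-8836 - 8208 + 2538 + 28576) + (60 - 24*(-25))*(-1/32851) = -23597/14070 + (60 + 600)*(-1/32851) = -23597*1/14070 + 660*(-1/32851) = -3371/2010 - 660/32851 = -112067321/66030510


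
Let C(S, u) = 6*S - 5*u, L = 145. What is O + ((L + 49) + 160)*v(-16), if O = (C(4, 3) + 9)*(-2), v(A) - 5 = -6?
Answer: -390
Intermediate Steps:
v(A) = -1 (v(A) = 5 - 6 = -1)
C(S, u) = -5*u + 6*S
O = -36 (O = ((-5*3 + 6*4) + 9)*(-2) = ((-15 + 24) + 9)*(-2) = (9 + 9)*(-2) = 18*(-2) = -36)
O + ((L + 49) + 160)*v(-16) = -36 + ((145 + 49) + 160)*(-1) = -36 + (194 + 160)*(-1) = -36 + 354*(-1) = -36 - 354 = -390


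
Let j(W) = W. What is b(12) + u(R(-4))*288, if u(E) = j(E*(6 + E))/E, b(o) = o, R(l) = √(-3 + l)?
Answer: 1740 + 288*I*√7 ≈ 1740.0 + 761.98*I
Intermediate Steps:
u(E) = 6 + E (u(E) = (E*(6 + E))/E = 6 + E)
b(12) + u(R(-4))*288 = 12 + (6 + √(-3 - 4))*288 = 12 + (6 + √(-7))*288 = 12 + (6 + I*√7)*288 = 12 + (1728 + 288*I*√7) = 1740 + 288*I*√7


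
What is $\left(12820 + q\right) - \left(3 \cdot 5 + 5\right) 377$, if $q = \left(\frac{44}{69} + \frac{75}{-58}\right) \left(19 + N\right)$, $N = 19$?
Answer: $\frac{10515443}{2001} \approx 5255.1$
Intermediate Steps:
$q = - \frac{49837}{2001}$ ($q = \left(\frac{44}{69} + \frac{75}{-58}\right) \left(19 + 19\right) = \left(44 \cdot \frac{1}{69} + 75 \left(- \frac{1}{58}\right)\right) 38 = \left(\frac{44}{69} - \frac{75}{58}\right) 38 = \left(- \frac{2623}{4002}\right) 38 = - \frac{49837}{2001} \approx -24.906$)
$\left(12820 + q\right) - \left(3 \cdot 5 + 5\right) 377 = \left(12820 - \frac{49837}{2001}\right) - \left(3 \cdot 5 + 5\right) 377 = \frac{25602983}{2001} - \left(15 + 5\right) 377 = \frac{25602983}{2001} - 20 \cdot 377 = \frac{25602983}{2001} - 7540 = \frac{10515443}{2001}$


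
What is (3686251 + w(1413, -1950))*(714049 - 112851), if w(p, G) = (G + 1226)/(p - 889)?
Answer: 290317732642600/131 ≈ 2.2162e+12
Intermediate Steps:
w(p, G) = (1226 + G)/(-889 + p)
(3686251 + w(1413, -1950))*(714049 - 112851) = (3686251 + (1226 - 1950)/(-889 + 1413))*(714049 - 112851) = (3686251 - 724/524)*601198 = (3686251 + (1/524)*(-724))*601198 = (3686251 - 181/131)*601198 = (482898700/131)*601198 = 290317732642600/131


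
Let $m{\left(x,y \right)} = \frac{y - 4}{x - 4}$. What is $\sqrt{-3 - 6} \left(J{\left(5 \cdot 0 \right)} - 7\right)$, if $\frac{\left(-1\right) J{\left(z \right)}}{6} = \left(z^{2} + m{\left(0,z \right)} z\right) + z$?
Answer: $- 21 i \approx - 21.0 i$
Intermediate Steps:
$m{\left(x,y \right)} = \frac{-4 + y}{-4 + x}$
$J{\left(z \right)} = - 6 z - 6 z^{2} - 6 z \left(1 - \frac{z}{4}\right)$ ($J{\left(z \right)} = - 6 \left(\left(z^{2} + \frac{-4 + z}{-4 + 0} z\right) + z\right) = - 6 \left(\left(z^{2} + \frac{-4 + z}{-4} z\right) + z\right) = - 6 \left(\left(z^{2} + - \frac{-4 + z}{4} z\right) + z\right) = - 6 \left(\left(z^{2} + \left(1 - \frac{z}{4}\right) z\right) + z\right) = - 6 \left(\left(z^{2} + z \left(1 - \frac{z}{4}\right)\right) + z\right) = - 6 \left(z + z^{2} + z \left(1 - \frac{z}{4}\right)\right) = - 6 z - 6 z^{2} - 6 z \left(1 - \frac{z}{4}\right)$)
$\sqrt{-3 - 6} \left(J{\left(5 \cdot 0 \right)} - 7\right) = \sqrt{-3 - 6} \left(- \frac{3 \cdot 5 \cdot 0 \left(8 + 3 \cdot 5 \cdot 0\right)}{2} - 7\right) = \sqrt{-9} \left(\left(- \frac{3}{2}\right) 0 \left(8 + 3 \cdot 0\right) - 7\right) = 3 i \left(\left(- \frac{3}{2}\right) 0 \left(8 + 0\right) - 7\right) = 3 i \left(\left(- \frac{3}{2}\right) 0 \cdot 8 - 7\right) = 3 i \left(0 - 7\right) = 3 i \left(-7\right) = - 21 i$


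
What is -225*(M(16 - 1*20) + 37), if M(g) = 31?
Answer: -15300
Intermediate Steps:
-225*(M(16 - 1*20) + 37) = -225*(31 + 37) = -225*68 = -15300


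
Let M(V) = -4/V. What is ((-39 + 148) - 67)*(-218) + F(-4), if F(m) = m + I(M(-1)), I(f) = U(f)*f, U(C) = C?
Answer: -9144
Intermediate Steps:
I(f) = f**2 (I(f) = f*f = f**2)
F(m) = 16 + m (F(m) = m + (-4/(-1))**2 = m + (-4*(-1))**2 = m + 4**2 = m + 16 = 16 + m)
((-39 + 148) - 67)*(-218) + F(-4) = ((-39 + 148) - 67)*(-218) + (16 - 4) = (109 - 67)*(-218) + 12 = 42*(-218) + 12 = -9156 + 12 = -9144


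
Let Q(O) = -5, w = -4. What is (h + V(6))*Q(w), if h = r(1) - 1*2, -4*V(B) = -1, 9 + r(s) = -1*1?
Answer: 235/4 ≈ 58.750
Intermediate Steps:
r(s) = -10 (r(s) = -9 - 1*1 = -9 - 1 = -10)
V(B) = ¼ (V(B) = -¼*(-1) = ¼)
h = -12 (h = -10 - 1*2 = -10 - 2 = -12)
(h + V(6))*Q(w) = (-12 + ¼)*(-5) = -47/4*(-5) = 235/4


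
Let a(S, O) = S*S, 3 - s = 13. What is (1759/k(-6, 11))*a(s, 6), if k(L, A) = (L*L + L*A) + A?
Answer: -175900/19 ≈ -9257.9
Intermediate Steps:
s = -10 (s = 3 - 1*13 = 3 - 13 = -10)
k(L, A) = A + L² + A*L (k(L, A) = (L² + A*L) + A = A + L² + A*L)
a(S, O) = S²
(1759/k(-6, 11))*a(s, 6) = (1759/(11 + (-6)² + 11*(-6)))*(-10)² = (1759/(11 + 36 - 66))*100 = (1759/(-19))*100 = (1759*(-1/19))*100 = -1759/19*100 = -175900/19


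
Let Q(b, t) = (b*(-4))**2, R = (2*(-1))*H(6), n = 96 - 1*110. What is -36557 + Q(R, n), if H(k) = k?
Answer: -34253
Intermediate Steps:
n = -14 (n = 96 - 110 = -14)
R = -12 (R = (2*(-1))*6 = -2*6 = -12)
Q(b, t) = 16*b**2 (Q(b, t) = (-4*b)**2 = 16*b**2)
-36557 + Q(R, n) = -36557 + 16*(-12)**2 = -36557 + 16*144 = -36557 + 2304 = -34253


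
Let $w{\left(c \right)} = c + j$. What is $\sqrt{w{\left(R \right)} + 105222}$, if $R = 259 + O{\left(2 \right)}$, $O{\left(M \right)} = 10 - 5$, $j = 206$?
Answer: $2 \sqrt{26423} \approx 325.1$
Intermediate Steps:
$O{\left(M \right)} = 5$ ($O{\left(M \right)} = 10 - 5 = 5$)
$R = 264$ ($R = 259 + 5 = 264$)
$w{\left(c \right)} = 206 + c$ ($w{\left(c \right)} = c + 206 = 206 + c$)
$\sqrt{w{\left(R \right)} + 105222} = \sqrt{\left(206 + 264\right) + 105222} = \sqrt{470 + 105222} = \sqrt{105692} = 2 \sqrt{26423}$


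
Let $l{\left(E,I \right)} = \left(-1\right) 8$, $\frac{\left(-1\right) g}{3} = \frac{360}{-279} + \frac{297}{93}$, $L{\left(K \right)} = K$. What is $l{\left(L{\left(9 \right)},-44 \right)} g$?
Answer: $\frac{1416}{31} \approx 45.677$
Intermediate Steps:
$g = - \frac{177}{31}$ ($g = - 3 \left(\frac{360}{-279} + \frac{297}{93}\right) = - 3 \left(360 \left(- \frac{1}{279}\right) + 297 \cdot \frac{1}{93}\right) = - 3 \left(- \frac{40}{31} + \frac{99}{31}\right) = \left(-3\right) \frac{59}{31} = - \frac{177}{31} \approx -5.7097$)
$l{\left(E,I \right)} = -8$
$l{\left(L{\left(9 \right)},-44 \right)} g = \left(-8\right) \left(- \frac{177}{31}\right) = \frac{1416}{31}$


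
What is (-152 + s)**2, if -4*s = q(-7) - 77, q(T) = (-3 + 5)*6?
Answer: 294849/16 ≈ 18428.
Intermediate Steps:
q(T) = 12 (q(T) = 2*6 = 12)
s = 65/4 (s = -(12 - 77)/4 = -1/4*(-65) = 65/4 ≈ 16.250)
(-152 + s)**2 = (-152 + 65/4)**2 = (-543/4)**2 = 294849/16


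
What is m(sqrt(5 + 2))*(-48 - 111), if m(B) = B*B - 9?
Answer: 318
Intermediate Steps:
m(B) = -9 + B**2 (m(B) = B**2 - 9 = -9 + B**2)
m(sqrt(5 + 2))*(-48 - 111) = (-9 + (sqrt(5 + 2))**2)*(-48 - 111) = (-9 + (sqrt(7))**2)*(-159) = (-9 + 7)*(-159) = -2*(-159) = 318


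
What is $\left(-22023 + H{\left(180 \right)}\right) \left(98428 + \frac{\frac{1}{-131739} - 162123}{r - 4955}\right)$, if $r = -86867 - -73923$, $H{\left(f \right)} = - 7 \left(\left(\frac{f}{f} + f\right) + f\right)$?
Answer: $- \frac{5698404192876067300}{2357996361} \approx -2.4166 \cdot 10^{9}$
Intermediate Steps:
$H{\left(f \right)} = -7 - 14 f$ ($H{\left(f \right)} = - 7 \left(\left(1 + f\right) + f\right) = - 7 \left(1 + 2 f\right) = -7 - 14 f$)
$r = -12944$ ($r = -86867 + 73923 = -12944$)
$\left(-22023 + H{\left(180 \right)}\right) \left(98428 + \frac{\frac{1}{-131739} - 162123}{r - 4955}\right) = \left(-22023 - 2527\right) \left(98428 + \frac{\frac{1}{-131739} - 162123}{-12944 - 4955}\right) = \left(-22023 - 2527\right) \left(98428 + \frac{- \frac{1}{131739} - 162123}{-17899}\right) = \left(-22023 - 2527\right) \left(98428 - - \frac{21357921898}{2357996361}\right) = - 24550 \left(98428 + \frac{21357921898}{2357996361}\right) = \left(-24550\right) \frac{232114223742406}{2357996361} = - \frac{5698404192876067300}{2357996361}$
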